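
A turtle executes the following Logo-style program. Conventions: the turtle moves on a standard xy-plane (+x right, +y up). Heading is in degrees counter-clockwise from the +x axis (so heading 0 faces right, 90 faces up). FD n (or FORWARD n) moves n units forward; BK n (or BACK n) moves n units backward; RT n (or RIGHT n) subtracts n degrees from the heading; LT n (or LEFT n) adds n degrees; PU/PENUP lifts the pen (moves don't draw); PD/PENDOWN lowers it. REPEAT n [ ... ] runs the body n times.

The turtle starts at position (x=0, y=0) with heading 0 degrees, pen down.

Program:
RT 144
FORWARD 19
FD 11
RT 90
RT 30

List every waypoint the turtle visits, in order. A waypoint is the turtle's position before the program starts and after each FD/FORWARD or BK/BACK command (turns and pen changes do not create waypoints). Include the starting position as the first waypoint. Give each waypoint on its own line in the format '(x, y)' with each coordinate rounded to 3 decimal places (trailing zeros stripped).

Answer: (0, 0)
(-15.371, -11.168)
(-24.271, -17.634)

Derivation:
Executing turtle program step by step:
Start: pos=(0,0), heading=0, pen down
RT 144: heading 0 -> 216
FD 19: (0,0) -> (-15.371,-11.168) [heading=216, draw]
FD 11: (-15.371,-11.168) -> (-24.271,-17.634) [heading=216, draw]
RT 90: heading 216 -> 126
RT 30: heading 126 -> 96
Final: pos=(-24.271,-17.634), heading=96, 2 segment(s) drawn
Waypoints (3 total):
(0, 0)
(-15.371, -11.168)
(-24.271, -17.634)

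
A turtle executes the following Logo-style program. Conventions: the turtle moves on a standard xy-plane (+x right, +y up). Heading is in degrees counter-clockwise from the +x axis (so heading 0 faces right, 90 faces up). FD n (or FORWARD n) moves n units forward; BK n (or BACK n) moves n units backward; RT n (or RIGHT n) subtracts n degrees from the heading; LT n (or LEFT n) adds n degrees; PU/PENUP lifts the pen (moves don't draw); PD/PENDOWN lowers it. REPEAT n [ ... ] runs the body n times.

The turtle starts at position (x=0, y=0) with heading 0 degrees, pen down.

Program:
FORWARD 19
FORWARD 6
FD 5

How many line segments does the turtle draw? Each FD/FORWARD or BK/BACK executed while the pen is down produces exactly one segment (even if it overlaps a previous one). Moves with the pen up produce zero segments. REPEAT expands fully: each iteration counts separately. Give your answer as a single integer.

Answer: 3

Derivation:
Executing turtle program step by step:
Start: pos=(0,0), heading=0, pen down
FD 19: (0,0) -> (19,0) [heading=0, draw]
FD 6: (19,0) -> (25,0) [heading=0, draw]
FD 5: (25,0) -> (30,0) [heading=0, draw]
Final: pos=(30,0), heading=0, 3 segment(s) drawn
Segments drawn: 3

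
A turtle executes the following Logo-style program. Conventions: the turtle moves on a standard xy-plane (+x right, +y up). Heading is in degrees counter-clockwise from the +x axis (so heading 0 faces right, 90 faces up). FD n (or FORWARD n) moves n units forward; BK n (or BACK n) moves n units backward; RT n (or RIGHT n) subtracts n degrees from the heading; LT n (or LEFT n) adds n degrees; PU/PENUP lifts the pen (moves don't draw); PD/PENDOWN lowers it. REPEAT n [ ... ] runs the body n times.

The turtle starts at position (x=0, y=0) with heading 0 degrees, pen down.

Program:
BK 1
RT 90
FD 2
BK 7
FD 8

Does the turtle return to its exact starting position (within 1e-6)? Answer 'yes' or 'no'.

Executing turtle program step by step:
Start: pos=(0,0), heading=0, pen down
BK 1: (0,0) -> (-1,0) [heading=0, draw]
RT 90: heading 0 -> 270
FD 2: (-1,0) -> (-1,-2) [heading=270, draw]
BK 7: (-1,-2) -> (-1,5) [heading=270, draw]
FD 8: (-1,5) -> (-1,-3) [heading=270, draw]
Final: pos=(-1,-3), heading=270, 4 segment(s) drawn

Start position: (0, 0)
Final position: (-1, -3)
Distance = 3.162; >= 1e-6 -> NOT closed

Answer: no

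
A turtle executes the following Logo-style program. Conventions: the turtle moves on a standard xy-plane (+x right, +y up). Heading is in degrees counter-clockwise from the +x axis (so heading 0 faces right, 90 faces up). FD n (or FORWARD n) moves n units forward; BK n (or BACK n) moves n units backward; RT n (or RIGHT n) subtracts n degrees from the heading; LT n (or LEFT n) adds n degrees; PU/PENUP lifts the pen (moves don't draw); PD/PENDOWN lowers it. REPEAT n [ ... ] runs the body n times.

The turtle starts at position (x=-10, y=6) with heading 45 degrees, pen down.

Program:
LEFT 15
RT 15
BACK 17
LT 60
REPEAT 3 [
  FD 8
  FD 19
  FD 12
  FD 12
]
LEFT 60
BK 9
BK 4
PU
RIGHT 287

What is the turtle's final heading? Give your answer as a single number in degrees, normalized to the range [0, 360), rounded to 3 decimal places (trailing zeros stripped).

Executing turtle program step by step:
Start: pos=(-10,6), heading=45, pen down
LT 15: heading 45 -> 60
RT 15: heading 60 -> 45
BK 17: (-10,6) -> (-22.021,-6.021) [heading=45, draw]
LT 60: heading 45 -> 105
REPEAT 3 [
  -- iteration 1/3 --
  FD 8: (-22.021,-6.021) -> (-24.091,1.707) [heading=105, draw]
  FD 19: (-24.091,1.707) -> (-29.009,20.059) [heading=105, draw]
  FD 12: (-29.009,20.059) -> (-32.115,31.65) [heading=105, draw]
  FD 12: (-32.115,31.65) -> (-35.221,43.241) [heading=105, draw]
  -- iteration 2/3 --
  FD 8: (-35.221,43.241) -> (-37.291,50.969) [heading=105, draw]
  FD 19: (-37.291,50.969) -> (-42.209,69.321) [heading=105, draw]
  FD 12: (-42.209,69.321) -> (-45.315,80.913) [heading=105, draw]
  FD 12: (-45.315,80.913) -> (-48.42,92.504) [heading=105, draw]
  -- iteration 3/3 --
  FD 8: (-48.42,92.504) -> (-50.491,100.231) [heading=105, draw]
  FD 19: (-50.491,100.231) -> (-55.408,118.584) [heading=105, draw]
  FD 12: (-55.408,118.584) -> (-58.514,130.175) [heading=105, draw]
  FD 12: (-58.514,130.175) -> (-61.62,141.766) [heading=105, draw]
]
LT 60: heading 105 -> 165
BK 9: (-61.62,141.766) -> (-52.927,139.436) [heading=165, draw]
BK 4: (-52.927,139.436) -> (-49.063,138.401) [heading=165, draw]
PU: pen up
RT 287: heading 165 -> 238
Final: pos=(-49.063,138.401), heading=238, 15 segment(s) drawn

Answer: 238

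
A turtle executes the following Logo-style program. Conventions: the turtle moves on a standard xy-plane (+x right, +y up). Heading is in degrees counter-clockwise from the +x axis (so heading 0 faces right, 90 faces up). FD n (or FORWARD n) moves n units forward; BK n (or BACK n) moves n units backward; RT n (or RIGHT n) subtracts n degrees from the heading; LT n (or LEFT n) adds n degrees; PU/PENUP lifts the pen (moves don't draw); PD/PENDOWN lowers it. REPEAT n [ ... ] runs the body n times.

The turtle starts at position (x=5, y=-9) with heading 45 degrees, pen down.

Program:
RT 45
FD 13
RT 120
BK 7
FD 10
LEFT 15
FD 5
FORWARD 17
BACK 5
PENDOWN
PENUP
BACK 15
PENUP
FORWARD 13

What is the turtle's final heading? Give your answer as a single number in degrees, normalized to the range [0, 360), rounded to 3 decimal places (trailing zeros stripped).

Answer: 255

Derivation:
Executing turtle program step by step:
Start: pos=(5,-9), heading=45, pen down
RT 45: heading 45 -> 0
FD 13: (5,-9) -> (18,-9) [heading=0, draw]
RT 120: heading 0 -> 240
BK 7: (18,-9) -> (21.5,-2.938) [heading=240, draw]
FD 10: (21.5,-2.938) -> (16.5,-11.598) [heading=240, draw]
LT 15: heading 240 -> 255
FD 5: (16.5,-11.598) -> (15.206,-16.428) [heading=255, draw]
FD 17: (15.206,-16.428) -> (10.806,-32.848) [heading=255, draw]
BK 5: (10.806,-32.848) -> (12.1,-28.019) [heading=255, draw]
PD: pen down
PU: pen up
BK 15: (12.1,-28.019) -> (15.982,-13.53) [heading=255, move]
PU: pen up
FD 13: (15.982,-13.53) -> (12.618,-26.087) [heading=255, move]
Final: pos=(12.618,-26.087), heading=255, 6 segment(s) drawn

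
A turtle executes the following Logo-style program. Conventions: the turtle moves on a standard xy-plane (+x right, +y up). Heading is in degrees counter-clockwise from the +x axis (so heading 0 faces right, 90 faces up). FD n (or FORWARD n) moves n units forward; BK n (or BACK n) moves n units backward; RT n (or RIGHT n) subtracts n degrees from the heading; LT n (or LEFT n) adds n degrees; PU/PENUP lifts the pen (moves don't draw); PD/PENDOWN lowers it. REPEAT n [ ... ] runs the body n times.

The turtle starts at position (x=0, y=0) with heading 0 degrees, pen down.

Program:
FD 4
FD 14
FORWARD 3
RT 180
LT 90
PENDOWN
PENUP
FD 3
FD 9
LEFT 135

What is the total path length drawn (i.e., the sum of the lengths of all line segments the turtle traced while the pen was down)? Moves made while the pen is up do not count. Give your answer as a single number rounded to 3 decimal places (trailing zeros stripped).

Executing turtle program step by step:
Start: pos=(0,0), heading=0, pen down
FD 4: (0,0) -> (4,0) [heading=0, draw]
FD 14: (4,0) -> (18,0) [heading=0, draw]
FD 3: (18,0) -> (21,0) [heading=0, draw]
RT 180: heading 0 -> 180
LT 90: heading 180 -> 270
PD: pen down
PU: pen up
FD 3: (21,0) -> (21,-3) [heading=270, move]
FD 9: (21,-3) -> (21,-12) [heading=270, move]
LT 135: heading 270 -> 45
Final: pos=(21,-12), heading=45, 3 segment(s) drawn

Segment lengths:
  seg 1: (0,0) -> (4,0), length = 4
  seg 2: (4,0) -> (18,0), length = 14
  seg 3: (18,0) -> (21,0), length = 3
Total = 21

Answer: 21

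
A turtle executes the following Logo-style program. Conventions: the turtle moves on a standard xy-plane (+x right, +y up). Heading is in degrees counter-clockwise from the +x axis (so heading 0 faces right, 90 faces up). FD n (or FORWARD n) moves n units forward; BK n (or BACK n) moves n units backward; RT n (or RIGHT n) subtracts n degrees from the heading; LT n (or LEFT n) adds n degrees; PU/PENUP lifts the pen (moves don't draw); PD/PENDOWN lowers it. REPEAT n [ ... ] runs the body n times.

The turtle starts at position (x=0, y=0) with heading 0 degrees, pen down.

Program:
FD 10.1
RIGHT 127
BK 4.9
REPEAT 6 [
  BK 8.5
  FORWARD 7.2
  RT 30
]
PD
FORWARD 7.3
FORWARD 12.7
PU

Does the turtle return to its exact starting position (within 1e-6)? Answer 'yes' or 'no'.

Answer: no

Derivation:
Executing turtle program step by step:
Start: pos=(0,0), heading=0, pen down
FD 10.1: (0,0) -> (10.1,0) [heading=0, draw]
RT 127: heading 0 -> 233
BK 4.9: (10.1,0) -> (13.049,3.913) [heading=233, draw]
REPEAT 6 [
  -- iteration 1/6 --
  BK 8.5: (13.049,3.913) -> (18.164,10.702) [heading=233, draw]
  FD 7.2: (18.164,10.702) -> (13.831,4.952) [heading=233, draw]
  RT 30: heading 233 -> 203
  -- iteration 2/6 --
  BK 8.5: (13.831,4.952) -> (21.656,8.273) [heading=203, draw]
  FD 7.2: (21.656,8.273) -> (15.028,5.459) [heading=203, draw]
  RT 30: heading 203 -> 173
  -- iteration 3/6 --
  BK 8.5: (15.028,5.459) -> (23.465,4.424) [heading=173, draw]
  FD 7.2: (23.465,4.424) -> (16.318,5.301) [heading=173, draw]
  RT 30: heading 173 -> 143
  -- iteration 4/6 --
  BK 8.5: (16.318,5.301) -> (23.107,0.186) [heading=143, draw]
  FD 7.2: (23.107,0.186) -> (17.356,4.519) [heading=143, draw]
  RT 30: heading 143 -> 113
  -- iteration 5/6 --
  BK 8.5: (17.356,4.519) -> (20.678,-3.306) [heading=113, draw]
  FD 7.2: (20.678,-3.306) -> (17.864,3.322) [heading=113, draw]
  RT 30: heading 113 -> 83
  -- iteration 6/6 --
  BK 8.5: (17.864,3.322) -> (16.829,-5.115) [heading=83, draw]
  FD 7.2: (16.829,-5.115) -> (17.706,2.032) [heading=83, draw]
  RT 30: heading 83 -> 53
]
PD: pen down
FD 7.3: (17.706,2.032) -> (22.099,7.862) [heading=53, draw]
FD 12.7: (22.099,7.862) -> (29.742,18.004) [heading=53, draw]
PU: pen up
Final: pos=(29.742,18.004), heading=53, 16 segment(s) drawn

Start position: (0, 0)
Final position: (29.742, 18.004)
Distance = 34.767; >= 1e-6 -> NOT closed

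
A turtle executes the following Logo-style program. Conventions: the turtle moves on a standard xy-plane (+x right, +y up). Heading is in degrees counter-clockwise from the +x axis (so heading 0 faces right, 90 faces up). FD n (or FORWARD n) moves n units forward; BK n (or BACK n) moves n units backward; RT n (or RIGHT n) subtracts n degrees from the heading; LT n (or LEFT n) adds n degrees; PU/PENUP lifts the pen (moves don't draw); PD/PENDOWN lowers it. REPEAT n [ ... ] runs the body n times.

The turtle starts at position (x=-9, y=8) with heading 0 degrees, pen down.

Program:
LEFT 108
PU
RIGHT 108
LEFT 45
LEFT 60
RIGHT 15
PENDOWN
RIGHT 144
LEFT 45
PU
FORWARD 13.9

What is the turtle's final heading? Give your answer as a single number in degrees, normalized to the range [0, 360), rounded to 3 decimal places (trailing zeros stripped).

Answer: 351

Derivation:
Executing turtle program step by step:
Start: pos=(-9,8), heading=0, pen down
LT 108: heading 0 -> 108
PU: pen up
RT 108: heading 108 -> 0
LT 45: heading 0 -> 45
LT 60: heading 45 -> 105
RT 15: heading 105 -> 90
PD: pen down
RT 144: heading 90 -> 306
LT 45: heading 306 -> 351
PU: pen up
FD 13.9: (-9,8) -> (4.729,5.826) [heading=351, move]
Final: pos=(4.729,5.826), heading=351, 0 segment(s) drawn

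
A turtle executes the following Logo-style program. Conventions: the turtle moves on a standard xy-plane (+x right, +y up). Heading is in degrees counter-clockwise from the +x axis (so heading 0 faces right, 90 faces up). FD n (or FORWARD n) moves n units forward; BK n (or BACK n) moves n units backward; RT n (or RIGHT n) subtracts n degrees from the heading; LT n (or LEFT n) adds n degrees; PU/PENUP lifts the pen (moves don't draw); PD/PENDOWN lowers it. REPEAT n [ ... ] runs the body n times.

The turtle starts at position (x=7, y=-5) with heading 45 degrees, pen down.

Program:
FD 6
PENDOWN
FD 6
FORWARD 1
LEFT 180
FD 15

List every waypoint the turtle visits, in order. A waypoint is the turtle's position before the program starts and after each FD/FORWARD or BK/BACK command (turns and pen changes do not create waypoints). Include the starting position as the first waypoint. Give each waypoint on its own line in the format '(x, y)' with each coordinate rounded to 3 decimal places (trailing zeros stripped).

Answer: (7, -5)
(11.243, -0.757)
(15.485, 3.485)
(16.192, 4.192)
(5.586, -6.414)

Derivation:
Executing turtle program step by step:
Start: pos=(7,-5), heading=45, pen down
FD 6: (7,-5) -> (11.243,-0.757) [heading=45, draw]
PD: pen down
FD 6: (11.243,-0.757) -> (15.485,3.485) [heading=45, draw]
FD 1: (15.485,3.485) -> (16.192,4.192) [heading=45, draw]
LT 180: heading 45 -> 225
FD 15: (16.192,4.192) -> (5.586,-6.414) [heading=225, draw]
Final: pos=(5.586,-6.414), heading=225, 4 segment(s) drawn
Waypoints (5 total):
(7, -5)
(11.243, -0.757)
(15.485, 3.485)
(16.192, 4.192)
(5.586, -6.414)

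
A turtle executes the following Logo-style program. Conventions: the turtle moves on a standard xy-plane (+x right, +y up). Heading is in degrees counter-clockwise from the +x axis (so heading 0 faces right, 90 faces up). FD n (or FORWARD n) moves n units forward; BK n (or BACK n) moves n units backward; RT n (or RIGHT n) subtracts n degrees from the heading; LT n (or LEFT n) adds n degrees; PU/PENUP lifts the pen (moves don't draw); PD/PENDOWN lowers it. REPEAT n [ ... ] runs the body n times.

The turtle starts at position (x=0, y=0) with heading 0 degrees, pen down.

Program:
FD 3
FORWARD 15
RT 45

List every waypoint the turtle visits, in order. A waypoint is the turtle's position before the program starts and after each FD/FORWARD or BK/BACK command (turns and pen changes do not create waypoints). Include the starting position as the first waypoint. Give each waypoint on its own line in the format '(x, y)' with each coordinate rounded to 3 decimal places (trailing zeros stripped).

Answer: (0, 0)
(3, 0)
(18, 0)

Derivation:
Executing turtle program step by step:
Start: pos=(0,0), heading=0, pen down
FD 3: (0,0) -> (3,0) [heading=0, draw]
FD 15: (3,0) -> (18,0) [heading=0, draw]
RT 45: heading 0 -> 315
Final: pos=(18,0), heading=315, 2 segment(s) drawn
Waypoints (3 total):
(0, 0)
(3, 0)
(18, 0)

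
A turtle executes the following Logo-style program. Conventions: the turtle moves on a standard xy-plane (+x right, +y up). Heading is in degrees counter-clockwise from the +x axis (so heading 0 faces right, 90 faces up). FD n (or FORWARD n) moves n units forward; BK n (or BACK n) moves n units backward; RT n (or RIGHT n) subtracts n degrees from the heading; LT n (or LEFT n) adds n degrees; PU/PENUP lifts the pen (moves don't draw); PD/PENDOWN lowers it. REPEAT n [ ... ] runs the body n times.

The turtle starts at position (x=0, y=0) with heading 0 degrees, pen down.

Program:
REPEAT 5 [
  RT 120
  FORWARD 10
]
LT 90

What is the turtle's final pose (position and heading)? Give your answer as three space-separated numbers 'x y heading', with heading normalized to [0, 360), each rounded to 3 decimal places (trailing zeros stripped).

Executing turtle program step by step:
Start: pos=(0,0), heading=0, pen down
REPEAT 5 [
  -- iteration 1/5 --
  RT 120: heading 0 -> 240
  FD 10: (0,0) -> (-5,-8.66) [heading=240, draw]
  -- iteration 2/5 --
  RT 120: heading 240 -> 120
  FD 10: (-5,-8.66) -> (-10,0) [heading=120, draw]
  -- iteration 3/5 --
  RT 120: heading 120 -> 0
  FD 10: (-10,0) -> (0,0) [heading=0, draw]
  -- iteration 4/5 --
  RT 120: heading 0 -> 240
  FD 10: (0,0) -> (-5,-8.66) [heading=240, draw]
  -- iteration 5/5 --
  RT 120: heading 240 -> 120
  FD 10: (-5,-8.66) -> (-10,0) [heading=120, draw]
]
LT 90: heading 120 -> 210
Final: pos=(-10,0), heading=210, 5 segment(s) drawn

Answer: -10 0 210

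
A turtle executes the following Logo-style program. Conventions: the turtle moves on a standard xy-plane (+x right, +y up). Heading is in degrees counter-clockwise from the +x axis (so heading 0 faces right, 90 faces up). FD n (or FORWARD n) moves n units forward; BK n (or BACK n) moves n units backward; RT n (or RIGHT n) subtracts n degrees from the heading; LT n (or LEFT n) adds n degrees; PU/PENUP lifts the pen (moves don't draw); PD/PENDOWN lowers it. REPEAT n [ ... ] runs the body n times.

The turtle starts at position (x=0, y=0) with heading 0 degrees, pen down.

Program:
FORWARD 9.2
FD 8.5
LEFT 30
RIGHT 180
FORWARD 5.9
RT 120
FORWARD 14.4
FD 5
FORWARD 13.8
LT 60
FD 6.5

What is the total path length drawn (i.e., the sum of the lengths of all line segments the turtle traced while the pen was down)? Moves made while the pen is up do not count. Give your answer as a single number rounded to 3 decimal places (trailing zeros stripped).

Executing turtle program step by step:
Start: pos=(0,0), heading=0, pen down
FD 9.2: (0,0) -> (9.2,0) [heading=0, draw]
FD 8.5: (9.2,0) -> (17.7,0) [heading=0, draw]
LT 30: heading 0 -> 30
RT 180: heading 30 -> 210
FD 5.9: (17.7,0) -> (12.59,-2.95) [heading=210, draw]
RT 120: heading 210 -> 90
FD 14.4: (12.59,-2.95) -> (12.59,11.45) [heading=90, draw]
FD 5: (12.59,11.45) -> (12.59,16.45) [heading=90, draw]
FD 13.8: (12.59,16.45) -> (12.59,30.25) [heading=90, draw]
LT 60: heading 90 -> 150
FD 6.5: (12.59,30.25) -> (6.961,33.5) [heading=150, draw]
Final: pos=(6.961,33.5), heading=150, 7 segment(s) drawn

Segment lengths:
  seg 1: (0,0) -> (9.2,0), length = 9.2
  seg 2: (9.2,0) -> (17.7,0), length = 8.5
  seg 3: (17.7,0) -> (12.59,-2.95), length = 5.9
  seg 4: (12.59,-2.95) -> (12.59,11.45), length = 14.4
  seg 5: (12.59,11.45) -> (12.59,16.45), length = 5
  seg 6: (12.59,16.45) -> (12.59,30.25), length = 13.8
  seg 7: (12.59,30.25) -> (6.961,33.5), length = 6.5
Total = 63.3

Answer: 63.3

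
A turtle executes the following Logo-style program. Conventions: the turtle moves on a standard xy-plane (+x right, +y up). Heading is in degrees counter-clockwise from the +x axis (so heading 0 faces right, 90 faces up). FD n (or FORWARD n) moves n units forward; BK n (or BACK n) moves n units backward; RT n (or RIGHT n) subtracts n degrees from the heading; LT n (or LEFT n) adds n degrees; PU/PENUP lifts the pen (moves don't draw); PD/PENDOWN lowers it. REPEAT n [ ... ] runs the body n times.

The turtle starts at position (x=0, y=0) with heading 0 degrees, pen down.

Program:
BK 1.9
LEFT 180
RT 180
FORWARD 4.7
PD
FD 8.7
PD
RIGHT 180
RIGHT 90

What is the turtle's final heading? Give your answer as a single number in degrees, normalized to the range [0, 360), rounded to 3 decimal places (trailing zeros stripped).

Executing turtle program step by step:
Start: pos=(0,0), heading=0, pen down
BK 1.9: (0,0) -> (-1.9,0) [heading=0, draw]
LT 180: heading 0 -> 180
RT 180: heading 180 -> 0
FD 4.7: (-1.9,0) -> (2.8,0) [heading=0, draw]
PD: pen down
FD 8.7: (2.8,0) -> (11.5,0) [heading=0, draw]
PD: pen down
RT 180: heading 0 -> 180
RT 90: heading 180 -> 90
Final: pos=(11.5,0), heading=90, 3 segment(s) drawn

Answer: 90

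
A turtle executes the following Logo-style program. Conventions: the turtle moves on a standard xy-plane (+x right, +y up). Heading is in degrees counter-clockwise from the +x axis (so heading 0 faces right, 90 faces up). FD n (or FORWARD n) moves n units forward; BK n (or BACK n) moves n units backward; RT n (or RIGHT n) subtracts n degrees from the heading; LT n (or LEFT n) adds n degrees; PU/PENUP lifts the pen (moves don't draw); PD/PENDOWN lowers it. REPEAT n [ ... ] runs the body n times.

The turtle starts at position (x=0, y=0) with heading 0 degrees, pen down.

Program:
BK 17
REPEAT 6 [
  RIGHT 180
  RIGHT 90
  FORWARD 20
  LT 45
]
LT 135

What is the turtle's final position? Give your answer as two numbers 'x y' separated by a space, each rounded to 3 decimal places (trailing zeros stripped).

Executing turtle program step by step:
Start: pos=(0,0), heading=0, pen down
BK 17: (0,0) -> (-17,0) [heading=0, draw]
REPEAT 6 [
  -- iteration 1/6 --
  RT 180: heading 0 -> 180
  RT 90: heading 180 -> 90
  FD 20: (-17,0) -> (-17,20) [heading=90, draw]
  LT 45: heading 90 -> 135
  -- iteration 2/6 --
  RT 180: heading 135 -> 315
  RT 90: heading 315 -> 225
  FD 20: (-17,20) -> (-31.142,5.858) [heading=225, draw]
  LT 45: heading 225 -> 270
  -- iteration 3/6 --
  RT 180: heading 270 -> 90
  RT 90: heading 90 -> 0
  FD 20: (-31.142,5.858) -> (-11.142,5.858) [heading=0, draw]
  LT 45: heading 0 -> 45
  -- iteration 4/6 --
  RT 180: heading 45 -> 225
  RT 90: heading 225 -> 135
  FD 20: (-11.142,5.858) -> (-25.284,20) [heading=135, draw]
  LT 45: heading 135 -> 180
  -- iteration 5/6 --
  RT 180: heading 180 -> 0
  RT 90: heading 0 -> 270
  FD 20: (-25.284,20) -> (-25.284,0) [heading=270, draw]
  LT 45: heading 270 -> 315
  -- iteration 6/6 --
  RT 180: heading 315 -> 135
  RT 90: heading 135 -> 45
  FD 20: (-25.284,0) -> (-11.142,14.142) [heading=45, draw]
  LT 45: heading 45 -> 90
]
LT 135: heading 90 -> 225
Final: pos=(-11.142,14.142), heading=225, 7 segment(s) drawn

Answer: -11.142 14.142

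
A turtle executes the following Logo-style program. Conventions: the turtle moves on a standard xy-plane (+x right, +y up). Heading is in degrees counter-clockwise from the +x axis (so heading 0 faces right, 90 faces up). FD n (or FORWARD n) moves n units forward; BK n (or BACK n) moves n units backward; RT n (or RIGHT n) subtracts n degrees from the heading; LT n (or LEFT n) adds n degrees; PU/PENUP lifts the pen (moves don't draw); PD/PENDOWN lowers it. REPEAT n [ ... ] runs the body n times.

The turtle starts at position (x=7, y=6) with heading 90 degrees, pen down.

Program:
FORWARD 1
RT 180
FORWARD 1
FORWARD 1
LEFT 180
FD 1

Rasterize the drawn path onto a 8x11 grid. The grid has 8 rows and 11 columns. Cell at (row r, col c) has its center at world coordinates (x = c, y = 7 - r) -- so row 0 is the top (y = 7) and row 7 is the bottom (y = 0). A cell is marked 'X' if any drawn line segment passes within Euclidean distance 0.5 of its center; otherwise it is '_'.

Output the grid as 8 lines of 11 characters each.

Segment 0: (7,6) -> (7,7)
Segment 1: (7,7) -> (7,6)
Segment 2: (7,6) -> (7,5)
Segment 3: (7,5) -> (7,6)

Answer: _______X___
_______X___
_______X___
___________
___________
___________
___________
___________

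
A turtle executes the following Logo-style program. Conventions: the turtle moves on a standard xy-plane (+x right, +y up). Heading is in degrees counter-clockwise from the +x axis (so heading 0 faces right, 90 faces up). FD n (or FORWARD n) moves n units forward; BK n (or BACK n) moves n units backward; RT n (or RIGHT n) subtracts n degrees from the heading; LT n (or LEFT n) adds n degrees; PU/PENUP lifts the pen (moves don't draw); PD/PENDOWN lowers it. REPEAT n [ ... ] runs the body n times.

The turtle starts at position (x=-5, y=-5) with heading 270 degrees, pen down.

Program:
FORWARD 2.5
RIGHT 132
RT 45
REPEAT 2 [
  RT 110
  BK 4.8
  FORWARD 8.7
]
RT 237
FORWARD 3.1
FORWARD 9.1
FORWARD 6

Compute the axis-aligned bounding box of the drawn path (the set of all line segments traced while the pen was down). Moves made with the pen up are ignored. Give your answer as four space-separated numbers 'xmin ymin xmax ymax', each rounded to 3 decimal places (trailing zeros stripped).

Answer: -9.59 -13.024 14.538 -4.807

Derivation:
Executing turtle program step by step:
Start: pos=(-5,-5), heading=270, pen down
FD 2.5: (-5,-5) -> (-5,-7.5) [heading=270, draw]
RT 132: heading 270 -> 138
RT 45: heading 138 -> 93
REPEAT 2 [
  -- iteration 1/2 --
  RT 110: heading 93 -> 343
  BK 4.8: (-5,-7.5) -> (-9.59,-6.097) [heading=343, draw]
  FD 8.7: (-9.59,-6.097) -> (-1.27,-8.64) [heading=343, draw]
  -- iteration 2/2 --
  RT 110: heading 343 -> 233
  BK 4.8: (-1.27,-8.64) -> (1.618,-4.807) [heading=233, draw]
  FD 8.7: (1.618,-4.807) -> (-3.617,-11.755) [heading=233, draw]
]
RT 237: heading 233 -> 356
FD 3.1: (-3.617,-11.755) -> (-0.525,-11.971) [heading=356, draw]
FD 9.1: (-0.525,-11.971) -> (8.553,-12.606) [heading=356, draw]
FD 6: (8.553,-12.606) -> (14.538,-13.024) [heading=356, draw]
Final: pos=(14.538,-13.024), heading=356, 8 segment(s) drawn

Segment endpoints: x in {-9.59, -5, -5, -3.617, -1.27, -0.525, 1.618, 8.553, 14.538}, y in {-13.024, -12.606, -11.971, -11.755, -8.64, -7.5, -6.097, -5, -4.807}
xmin=-9.59, ymin=-13.024, xmax=14.538, ymax=-4.807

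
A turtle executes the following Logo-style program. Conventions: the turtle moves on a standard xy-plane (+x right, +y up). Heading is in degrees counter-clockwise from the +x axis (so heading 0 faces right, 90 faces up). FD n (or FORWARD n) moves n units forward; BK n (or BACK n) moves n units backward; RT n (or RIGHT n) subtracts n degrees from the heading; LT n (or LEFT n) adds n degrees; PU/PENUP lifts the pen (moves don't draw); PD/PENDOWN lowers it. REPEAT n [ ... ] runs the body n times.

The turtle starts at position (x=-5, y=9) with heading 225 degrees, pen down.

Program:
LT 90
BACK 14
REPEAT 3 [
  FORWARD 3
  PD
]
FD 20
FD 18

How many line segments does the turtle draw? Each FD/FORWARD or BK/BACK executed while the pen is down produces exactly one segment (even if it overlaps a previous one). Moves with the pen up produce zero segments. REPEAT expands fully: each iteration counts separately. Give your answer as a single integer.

Answer: 6

Derivation:
Executing turtle program step by step:
Start: pos=(-5,9), heading=225, pen down
LT 90: heading 225 -> 315
BK 14: (-5,9) -> (-14.899,18.899) [heading=315, draw]
REPEAT 3 [
  -- iteration 1/3 --
  FD 3: (-14.899,18.899) -> (-12.778,16.778) [heading=315, draw]
  PD: pen down
  -- iteration 2/3 --
  FD 3: (-12.778,16.778) -> (-10.657,14.657) [heading=315, draw]
  PD: pen down
  -- iteration 3/3 --
  FD 3: (-10.657,14.657) -> (-8.536,12.536) [heading=315, draw]
  PD: pen down
]
FD 20: (-8.536,12.536) -> (5.607,-1.607) [heading=315, draw]
FD 18: (5.607,-1.607) -> (18.335,-14.335) [heading=315, draw]
Final: pos=(18.335,-14.335), heading=315, 6 segment(s) drawn
Segments drawn: 6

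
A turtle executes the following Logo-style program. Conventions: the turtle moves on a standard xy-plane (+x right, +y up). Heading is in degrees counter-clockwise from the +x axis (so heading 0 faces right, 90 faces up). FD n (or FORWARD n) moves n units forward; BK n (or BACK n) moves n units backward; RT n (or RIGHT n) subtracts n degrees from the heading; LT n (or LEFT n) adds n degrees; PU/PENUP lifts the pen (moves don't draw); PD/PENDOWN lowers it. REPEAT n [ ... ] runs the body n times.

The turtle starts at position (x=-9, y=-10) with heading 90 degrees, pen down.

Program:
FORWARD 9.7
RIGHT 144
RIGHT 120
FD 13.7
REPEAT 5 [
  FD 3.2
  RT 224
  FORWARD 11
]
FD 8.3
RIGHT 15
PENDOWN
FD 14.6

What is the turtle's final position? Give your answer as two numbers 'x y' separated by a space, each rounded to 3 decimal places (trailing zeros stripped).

Executing turtle program step by step:
Start: pos=(-9,-10), heading=90, pen down
FD 9.7: (-9,-10) -> (-9,-0.3) [heading=90, draw]
RT 144: heading 90 -> 306
RT 120: heading 306 -> 186
FD 13.7: (-9,-0.3) -> (-22.625,-1.732) [heading=186, draw]
REPEAT 5 [
  -- iteration 1/5 --
  FD 3.2: (-22.625,-1.732) -> (-25.807,-2.067) [heading=186, draw]
  RT 224: heading 186 -> 322
  FD 11: (-25.807,-2.067) -> (-17.139,-8.839) [heading=322, draw]
  -- iteration 2/5 --
  FD 3.2: (-17.139,-8.839) -> (-14.618,-10.809) [heading=322, draw]
  RT 224: heading 322 -> 98
  FD 11: (-14.618,-10.809) -> (-16.149,0.084) [heading=98, draw]
  -- iteration 3/5 --
  FD 3.2: (-16.149,0.084) -> (-16.594,3.253) [heading=98, draw]
  RT 224: heading 98 -> 234
  FD 11: (-16.594,3.253) -> (-23.06,-5.646) [heading=234, draw]
  -- iteration 4/5 --
  FD 3.2: (-23.06,-5.646) -> (-24.94,-8.235) [heading=234, draw]
  RT 224: heading 234 -> 10
  FD 11: (-24.94,-8.235) -> (-14.108,-6.325) [heading=10, draw]
  -- iteration 5/5 --
  FD 3.2: (-14.108,-6.325) -> (-10.956,-5.769) [heading=10, draw]
  RT 224: heading 10 -> 146
  FD 11: (-10.956,-5.769) -> (-20.076,0.382) [heading=146, draw]
]
FD 8.3: (-20.076,0.382) -> (-26.957,5.023) [heading=146, draw]
RT 15: heading 146 -> 131
PD: pen down
FD 14.6: (-26.957,5.023) -> (-36.535,16.042) [heading=131, draw]
Final: pos=(-36.535,16.042), heading=131, 14 segment(s) drawn

Answer: -36.535 16.042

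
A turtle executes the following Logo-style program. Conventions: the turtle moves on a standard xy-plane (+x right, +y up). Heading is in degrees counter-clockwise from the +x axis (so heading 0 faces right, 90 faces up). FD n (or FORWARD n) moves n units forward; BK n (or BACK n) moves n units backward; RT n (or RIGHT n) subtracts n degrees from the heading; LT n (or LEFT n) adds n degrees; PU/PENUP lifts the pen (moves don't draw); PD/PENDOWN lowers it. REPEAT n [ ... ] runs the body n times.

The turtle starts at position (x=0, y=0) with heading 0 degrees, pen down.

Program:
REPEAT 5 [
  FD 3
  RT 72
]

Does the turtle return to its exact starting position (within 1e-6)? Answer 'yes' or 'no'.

Executing turtle program step by step:
Start: pos=(0,0), heading=0, pen down
REPEAT 5 [
  -- iteration 1/5 --
  FD 3: (0,0) -> (3,0) [heading=0, draw]
  RT 72: heading 0 -> 288
  -- iteration 2/5 --
  FD 3: (3,0) -> (3.927,-2.853) [heading=288, draw]
  RT 72: heading 288 -> 216
  -- iteration 3/5 --
  FD 3: (3.927,-2.853) -> (1.5,-4.617) [heading=216, draw]
  RT 72: heading 216 -> 144
  -- iteration 4/5 --
  FD 3: (1.5,-4.617) -> (-0.927,-2.853) [heading=144, draw]
  RT 72: heading 144 -> 72
  -- iteration 5/5 --
  FD 3: (-0.927,-2.853) -> (0,0) [heading=72, draw]
  RT 72: heading 72 -> 0
]
Final: pos=(0,0), heading=0, 5 segment(s) drawn

Start position: (0, 0)
Final position: (0, 0)
Distance = 0; < 1e-6 -> CLOSED

Answer: yes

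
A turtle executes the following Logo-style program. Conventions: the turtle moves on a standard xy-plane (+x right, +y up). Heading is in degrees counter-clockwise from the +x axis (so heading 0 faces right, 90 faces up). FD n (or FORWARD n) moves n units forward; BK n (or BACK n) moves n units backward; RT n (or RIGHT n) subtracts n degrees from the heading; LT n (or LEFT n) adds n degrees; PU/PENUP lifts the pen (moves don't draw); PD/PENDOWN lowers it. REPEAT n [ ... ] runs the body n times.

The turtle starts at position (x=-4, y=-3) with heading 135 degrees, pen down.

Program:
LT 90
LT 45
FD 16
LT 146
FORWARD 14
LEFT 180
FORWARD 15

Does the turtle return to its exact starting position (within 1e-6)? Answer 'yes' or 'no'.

Answer: no

Derivation:
Executing turtle program step by step:
Start: pos=(-4,-3), heading=135, pen down
LT 90: heading 135 -> 225
LT 45: heading 225 -> 270
FD 16: (-4,-3) -> (-4,-19) [heading=270, draw]
LT 146: heading 270 -> 56
FD 14: (-4,-19) -> (3.829,-7.393) [heading=56, draw]
LT 180: heading 56 -> 236
FD 15: (3.829,-7.393) -> (-4.559,-19.829) [heading=236, draw]
Final: pos=(-4.559,-19.829), heading=236, 3 segment(s) drawn

Start position: (-4, -3)
Final position: (-4.559, -19.829)
Distance = 16.838; >= 1e-6 -> NOT closed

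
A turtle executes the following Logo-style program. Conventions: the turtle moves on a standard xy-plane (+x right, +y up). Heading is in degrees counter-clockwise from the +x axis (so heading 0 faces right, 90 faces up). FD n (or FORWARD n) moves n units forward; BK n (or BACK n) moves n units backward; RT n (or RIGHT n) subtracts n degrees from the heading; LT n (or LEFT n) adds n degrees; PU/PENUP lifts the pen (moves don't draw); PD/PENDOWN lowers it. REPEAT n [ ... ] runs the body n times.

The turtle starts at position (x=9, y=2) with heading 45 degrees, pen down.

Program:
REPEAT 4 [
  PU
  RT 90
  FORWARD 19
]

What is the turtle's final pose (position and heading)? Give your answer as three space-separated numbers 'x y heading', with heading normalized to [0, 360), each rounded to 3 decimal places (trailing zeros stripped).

Answer: 9 2 45

Derivation:
Executing turtle program step by step:
Start: pos=(9,2), heading=45, pen down
REPEAT 4 [
  -- iteration 1/4 --
  PU: pen up
  RT 90: heading 45 -> 315
  FD 19: (9,2) -> (22.435,-11.435) [heading=315, move]
  -- iteration 2/4 --
  PU: pen up
  RT 90: heading 315 -> 225
  FD 19: (22.435,-11.435) -> (9,-24.87) [heading=225, move]
  -- iteration 3/4 --
  PU: pen up
  RT 90: heading 225 -> 135
  FD 19: (9,-24.87) -> (-4.435,-11.435) [heading=135, move]
  -- iteration 4/4 --
  PU: pen up
  RT 90: heading 135 -> 45
  FD 19: (-4.435,-11.435) -> (9,2) [heading=45, move]
]
Final: pos=(9,2), heading=45, 0 segment(s) drawn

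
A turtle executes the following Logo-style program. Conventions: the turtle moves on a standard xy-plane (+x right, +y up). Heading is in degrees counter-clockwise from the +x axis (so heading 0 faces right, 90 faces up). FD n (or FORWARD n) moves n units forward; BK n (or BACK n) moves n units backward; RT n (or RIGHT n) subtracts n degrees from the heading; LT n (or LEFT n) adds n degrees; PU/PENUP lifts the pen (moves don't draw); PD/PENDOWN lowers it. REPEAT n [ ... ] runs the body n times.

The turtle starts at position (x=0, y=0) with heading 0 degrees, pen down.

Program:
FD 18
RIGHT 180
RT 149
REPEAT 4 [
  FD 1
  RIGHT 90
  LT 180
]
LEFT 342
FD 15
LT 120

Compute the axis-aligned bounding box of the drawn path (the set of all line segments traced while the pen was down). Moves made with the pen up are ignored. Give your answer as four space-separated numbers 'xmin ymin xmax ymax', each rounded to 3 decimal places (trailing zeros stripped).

Answer: 0 0 32.616 3.374

Derivation:
Executing turtle program step by step:
Start: pos=(0,0), heading=0, pen down
FD 18: (0,0) -> (18,0) [heading=0, draw]
RT 180: heading 0 -> 180
RT 149: heading 180 -> 31
REPEAT 4 [
  -- iteration 1/4 --
  FD 1: (18,0) -> (18.857,0.515) [heading=31, draw]
  RT 90: heading 31 -> 301
  LT 180: heading 301 -> 121
  -- iteration 2/4 --
  FD 1: (18.857,0.515) -> (18.342,1.372) [heading=121, draw]
  RT 90: heading 121 -> 31
  LT 180: heading 31 -> 211
  -- iteration 3/4 --
  FD 1: (18.342,1.372) -> (17.485,0.857) [heading=211, draw]
  RT 90: heading 211 -> 121
  LT 180: heading 121 -> 301
  -- iteration 4/4 --
  FD 1: (17.485,0.857) -> (18,0) [heading=301, draw]
  RT 90: heading 301 -> 211
  LT 180: heading 211 -> 31
]
LT 342: heading 31 -> 13
FD 15: (18,0) -> (32.616,3.374) [heading=13, draw]
LT 120: heading 13 -> 133
Final: pos=(32.616,3.374), heading=133, 6 segment(s) drawn

Segment endpoints: x in {0, 17.485, 18, 18.342, 18.857, 32.616}, y in {0, 0, 0.515, 0.857, 1.372, 3.374}
xmin=0, ymin=0, xmax=32.616, ymax=3.374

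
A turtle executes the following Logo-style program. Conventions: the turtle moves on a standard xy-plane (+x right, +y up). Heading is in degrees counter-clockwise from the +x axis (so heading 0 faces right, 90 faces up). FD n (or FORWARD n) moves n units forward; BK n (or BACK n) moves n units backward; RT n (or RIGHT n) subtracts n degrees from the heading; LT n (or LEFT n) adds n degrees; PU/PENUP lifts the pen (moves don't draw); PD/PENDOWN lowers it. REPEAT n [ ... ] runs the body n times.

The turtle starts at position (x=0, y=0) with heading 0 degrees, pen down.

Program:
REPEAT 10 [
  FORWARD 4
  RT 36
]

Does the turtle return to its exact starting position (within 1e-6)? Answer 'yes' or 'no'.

Answer: yes

Derivation:
Executing turtle program step by step:
Start: pos=(0,0), heading=0, pen down
REPEAT 10 [
  -- iteration 1/10 --
  FD 4: (0,0) -> (4,0) [heading=0, draw]
  RT 36: heading 0 -> 324
  -- iteration 2/10 --
  FD 4: (4,0) -> (7.236,-2.351) [heading=324, draw]
  RT 36: heading 324 -> 288
  -- iteration 3/10 --
  FD 4: (7.236,-2.351) -> (8.472,-6.155) [heading=288, draw]
  RT 36: heading 288 -> 252
  -- iteration 4/10 --
  FD 4: (8.472,-6.155) -> (7.236,-9.96) [heading=252, draw]
  RT 36: heading 252 -> 216
  -- iteration 5/10 --
  FD 4: (7.236,-9.96) -> (4,-12.311) [heading=216, draw]
  RT 36: heading 216 -> 180
  -- iteration 6/10 --
  FD 4: (4,-12.311) -> (0,-12.311) [heading=180, draw]
  RT 36: heading 180 -> 144
  -- iteration 7/10 --
  FD 4: (0,-12.311) -> (-3.236,-9.96) [heading=144, draw]
  RT 36: heading 144 -> 108
  -- iteration 8/10 --
  FD 4: (-3.236,-9.96) -> (-4.472,-6.155) [heading=108, draw]
  RT 36: heading 108 -> 72
  -- iteration 9/10 --
  FD 4: (-4.472,-6.155) -> (-3.236,-2.351) [heading=72, draw]
  RT 36: heading 72 -> 36
  -- iteration 10/10 --
  FD 4: (-3.236,-2.351) -> (0,0) [heading=36, draw]
  RT 36: heading 36 -> 0
]
Final: pos=(0,0), heading=0, 10 segment(s) drawn

Start position: (0, 0)
Final position: (0, 0)
Distance = 0; < 1e-6 -> CLOSED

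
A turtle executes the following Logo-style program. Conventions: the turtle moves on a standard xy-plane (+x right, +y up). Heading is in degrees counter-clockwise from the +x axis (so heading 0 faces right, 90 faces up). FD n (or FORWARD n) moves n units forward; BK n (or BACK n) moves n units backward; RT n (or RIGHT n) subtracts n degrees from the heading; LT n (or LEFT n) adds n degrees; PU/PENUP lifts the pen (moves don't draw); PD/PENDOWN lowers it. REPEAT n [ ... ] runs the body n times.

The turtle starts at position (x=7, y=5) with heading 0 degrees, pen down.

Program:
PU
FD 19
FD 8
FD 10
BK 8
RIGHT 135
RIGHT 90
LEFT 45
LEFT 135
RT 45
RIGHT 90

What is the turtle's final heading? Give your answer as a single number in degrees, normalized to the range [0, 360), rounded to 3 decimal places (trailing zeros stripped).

Executing turtle program step by step:
Start: pos=(7,5), heading=0, pen down
PU: pen up
FD 19: (7,5) -> (26,5) [heading=0, move]
FD 8: (26,5) -> (34,5) [heading=0, move]
FD 10: (34,5) -> (44,5) [heading=0, move]
BK 8: (44,5) -> (36,5) [heading=0, move]
RT 135: heading 0 -> 225
RT 90: heading 225 -> 135
LT 45: heading 135 -> 180
LT 135: heading 180 -> 315
RT 45: heading 315 -> 270
RT 90: heading 270 -> 180
Final: pos=(36,5), heading=180, 0 segment(s) drawn

Answer: 180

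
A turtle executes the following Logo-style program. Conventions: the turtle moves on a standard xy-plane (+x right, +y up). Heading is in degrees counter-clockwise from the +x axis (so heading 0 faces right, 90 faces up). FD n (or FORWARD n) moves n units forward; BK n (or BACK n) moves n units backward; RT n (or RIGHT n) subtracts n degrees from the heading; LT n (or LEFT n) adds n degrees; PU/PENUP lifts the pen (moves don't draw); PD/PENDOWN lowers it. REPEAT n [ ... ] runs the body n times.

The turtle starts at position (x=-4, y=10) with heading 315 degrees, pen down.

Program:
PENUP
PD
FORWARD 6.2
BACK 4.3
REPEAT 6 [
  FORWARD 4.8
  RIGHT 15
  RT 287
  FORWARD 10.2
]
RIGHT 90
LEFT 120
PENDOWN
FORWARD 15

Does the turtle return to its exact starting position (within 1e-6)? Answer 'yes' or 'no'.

Executing turtle program step by step:
Start: pos=(-4,10), heading=315, pen down
PU: pen up
PD: pen down
FD 6.2: (-4,10) -> (0.384,5.616) [heading=315, draw]
BK 4.3: (0.384,5.616) -> (-2.656,8.656) [heading=315, draw]
REPEAT 6 [
  -- iteration 1/6 --
  FD 4.8: (-2.656,8.656) -> (0.738,5.262) [heading=315, draw]
  RT 15: heading 315 -> 300
  RT 287: heading 300 -> 13
  FD 10.2: (0.738,5.262) -> (10.676,7.557) [heading=13, draw]
  -- iteration 2/6 --
  FD 4.8: (10.676,7.557) -> (15.353,8.637) [heading=13, draw]
  RT 15: heading 13 -> 358
  RT 287: heading 358 -> 71
  FD 10.2: (15.353,8.637) -> (18.674,18.281) [heading=71, draw]
  -- iteration 3/6 --
  FD 4.8: (18.674,18.281) -> (20.237,22.819) [heading=71, draw]
  RT 15: heading 71 -> 56
  RT 287: heading 56 -> 129
  FD 10.2: (20.237,22.819) -> (13.818,30.746) [heading=129, draw]
  -- iteration 4/6 --
  FD 4.8: (13.818,30.746) -> (10.797,34.477) [heading=129, draw]
  RT 15: heading 129 -> 114
  RT 287: heading 114 -> 187
  FD 10.2: (10.797,34.477) -> (0.673,33.234) [heading=187, draw]
  -- iteration 5/6 --
  FD 4.8: (0.673,33.234) -> (-4.091,32.649) [heading=187, draw]
  RT 15: heading 187 -> 172
  RT 287: heading 172 -> 245
  FD 10.2: (-4.091,32.649) -> (-8.402,23.404) [heading=245, draw]
  -- iteration 6/6 --
  FD 4.8: (-8.402,23.404) -> (-10.431,19.054) [heading=245, draw]
  RT 15: heading 245 -> 230
  RT 287: heading 230 -> 303
  FD 10.2: (-10.431,19.054) -> (-4.875,10.5) [heading=303, draw]
]
RT 90: heading 303 -> 213
LT 120: heading 213 -> 333
PD: pen down
FD 15: (-4.875,10.5) -> (8.49,3.69) [heading=333, draw]
Final: pos=(8.49,3.69), heading=333, 15 segment(s) drawn

Start position: (-4, 10)
Final position: (8.49, 3.69)
Distance = 13.993; >= 1e-6 -> NOT closed

Answer: no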